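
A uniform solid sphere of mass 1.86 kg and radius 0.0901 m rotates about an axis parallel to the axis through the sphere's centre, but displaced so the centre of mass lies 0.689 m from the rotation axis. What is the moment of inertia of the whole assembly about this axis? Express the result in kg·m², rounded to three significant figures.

0.889

I_cm = (2/5)MR² = (2/5)(1.86)(0.0901)² = 0.0060398 kg·m²; centre at d = 0.689 m, so I = I_cm + Md² gives I = 0.0060398 + (1.86)(0.689)² = 0.88902 kg·m².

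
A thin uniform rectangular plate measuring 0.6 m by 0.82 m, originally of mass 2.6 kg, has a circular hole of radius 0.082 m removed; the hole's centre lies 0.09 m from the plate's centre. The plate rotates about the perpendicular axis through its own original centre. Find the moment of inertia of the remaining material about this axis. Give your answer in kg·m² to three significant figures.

0.222

Unpierced body about its centre: I₀ = (1/12)M(a²+b²) = (1/12)(2.6)[(0.6)² + (0.82)²] = 0.22369 kg·m².
The removed disk has mass m = M·πr²/(ab) = (2.6)·π(0.082)²/(0.6·0.82) = 0.11163 kg (same uniform areal density).
Its moment of inertia about the rotation axis (parallel-axis theorem): I_hole = (1/2)mr² + md² = (1/2)(0.11163)(0.082)² + (0.11163)(0.09)² = 0.0012795 kg·m².
Treating the hole as negative mass, I = I₀ − I_hole = 0.22369 − 0.0012795 = 0.22241 kg·m².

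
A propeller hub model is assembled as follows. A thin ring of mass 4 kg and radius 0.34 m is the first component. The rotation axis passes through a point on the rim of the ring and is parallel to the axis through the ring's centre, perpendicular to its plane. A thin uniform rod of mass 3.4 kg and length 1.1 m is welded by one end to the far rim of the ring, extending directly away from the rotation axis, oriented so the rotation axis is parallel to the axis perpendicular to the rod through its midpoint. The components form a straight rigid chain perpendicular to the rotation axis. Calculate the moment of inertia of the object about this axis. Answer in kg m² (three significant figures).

6.41

Thin ring: I_cm = MR² = (4)(0.34)² = 0.4624 kg m²; centre at d = 0.34 m, so the parallel axis theorem gives I = 0.4624 + (4)(0.34)² = 0.9248 kg m².
Thin rod: I_cm = (1/12)ML² = (1/12)(3.4)(1.1)² = 0.34283 kg m²; centre at d = 0.34 + 0.34 + 0.55 = 1.23 m, so the parallel axis theorem gives I = 0.34283 + (3.4)(1.23)² = 5.4867 kg m².
Total I = 0.9248 + 5.4867 = 6.4115 kg m².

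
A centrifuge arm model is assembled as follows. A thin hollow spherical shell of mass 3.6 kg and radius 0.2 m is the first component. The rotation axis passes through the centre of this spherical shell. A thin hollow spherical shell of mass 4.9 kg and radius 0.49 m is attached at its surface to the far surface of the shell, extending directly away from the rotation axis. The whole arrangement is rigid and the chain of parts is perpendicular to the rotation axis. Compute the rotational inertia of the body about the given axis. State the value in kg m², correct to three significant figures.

Spherical shell: I_cm = (2/3)MR² = (2/3)(3.6)(0.2)² = 0.096 kg m²; axis through the centre, so I = 0.096 kg m².
Spherical shell: I_cm = (2/3)MR² = (2/3)(4.9)(0.49)² = 0.78433 kg m²; centre at d = 0.2 + 0.49 = 0.69 m, so I = I_cm + Md² gives I = 0.78433 + (4.9)(0.69)² = 3.1172 kg m².
Total I = 0.096 + 3.1172 = 3.2132 kg m².

3.21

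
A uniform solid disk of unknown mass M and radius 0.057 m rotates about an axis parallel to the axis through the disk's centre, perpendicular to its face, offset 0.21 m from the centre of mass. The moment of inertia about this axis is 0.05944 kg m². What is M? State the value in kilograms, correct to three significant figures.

I = I_cm + Md² = (1/2)MR² + Md² = M·[0.5·(0.057)² + (0.21)²] = M·0.045724.
So M = 0.05944 / 0.045724 = 1.3 kg.

1.30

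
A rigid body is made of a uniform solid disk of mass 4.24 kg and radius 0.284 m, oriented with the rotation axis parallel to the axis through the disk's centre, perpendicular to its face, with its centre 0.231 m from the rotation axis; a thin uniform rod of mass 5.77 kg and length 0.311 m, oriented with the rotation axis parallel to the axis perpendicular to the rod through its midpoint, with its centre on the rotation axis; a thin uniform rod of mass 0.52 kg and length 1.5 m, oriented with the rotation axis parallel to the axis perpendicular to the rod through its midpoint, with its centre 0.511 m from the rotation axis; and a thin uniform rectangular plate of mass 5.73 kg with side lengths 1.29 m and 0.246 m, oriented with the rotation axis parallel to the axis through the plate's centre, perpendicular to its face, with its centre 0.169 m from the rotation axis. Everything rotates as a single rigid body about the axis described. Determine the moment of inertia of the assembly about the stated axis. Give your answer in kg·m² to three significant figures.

Solid disk: I_cm = (1/2)MR² = (1/2)(4.24)(0.284)² = 0.17099 kg·m²; centre at d = 0.231 m, so the parallel axis theorem gives I = 0.17099 + (4.24)(0.231)² = 0.39724 kg·m².
Thin rod: I_cm = (1/12)ML² = (1/12)(5.77)(0.311)² = 0.046507 kg·m²; axis through the centre, so I = 0.046507 kg·m².
Thin rod: I_cm = (1/12)ML² = (1/12)(0.52)(1.5)² = 0.0975 kg·m²; centre at d = 0.511 m, so the parallel axis theorem gives I = 0.0975 + (0.52)(0.511)² = 0.23328 kg·m².
Rectangular plate: I_cm = (1/12)M(a²+b²) = (1/12)(5.73)[(1.29)² + (0.246)²] = 0.8235 kg·m²; centre at d = 0.169 m, so the parallel axis theorem gives I = 0.8235 + (5.73)(0.169)² = 0.98716 kg·m².
Total I = 0.39724 + 0.046507 + 0.23328 + 0.98716 = 1.6642 kg·m².

1.66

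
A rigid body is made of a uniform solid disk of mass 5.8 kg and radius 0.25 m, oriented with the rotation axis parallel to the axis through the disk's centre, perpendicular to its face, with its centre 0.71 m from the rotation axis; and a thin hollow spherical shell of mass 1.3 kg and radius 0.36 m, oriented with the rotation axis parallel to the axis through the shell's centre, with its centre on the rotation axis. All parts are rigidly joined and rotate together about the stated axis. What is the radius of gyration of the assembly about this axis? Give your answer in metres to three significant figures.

Solid disk: I_cm = (1/2)MR² = (1/2)(5.8)(0.25)² = 0.18125 kg·m²; centre at d = 0.71 m, so the parallel axis theorem gives I = 0.18125 + (5.8)(0.71)² = 3.105 kg·m².
Spherical shell: I_cm = (2/3)MR² = (2/3)(1.3)(0.36)² = 0.11232 kg·m²; axis through the centre, so I = 0.11232 kg·m².
Total I = 3.2173 kg·m²; total mass M = 7.1 kg.
k = √(I/M) = √(3.2173/7.1) = 0.67316 m.

0.673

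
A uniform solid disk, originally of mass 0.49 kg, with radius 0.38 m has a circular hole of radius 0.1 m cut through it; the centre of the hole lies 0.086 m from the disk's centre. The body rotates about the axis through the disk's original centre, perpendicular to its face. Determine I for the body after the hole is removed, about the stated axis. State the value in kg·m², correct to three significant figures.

0.0350

Unpierced body about its centre: I₀ = (1/2)MR² = (1/2)(0.49)(0.38)² = 0.035378 kg·m².
The removed disk has mass m = M·(r/R)² = (0.49)(0.1/0.38)² = 0.033934 kg (same uniform areal density).
Its moment of inertia about the rotation axis (parallel-axis theorem): I_hole = (1/2)mr² + md² = (1/2)(0.033934)(0.1)² + (0.033934)(0.086)² = 0.00042064 kg·m².
Treating the hole as negative mass, I = I₀ − I_hole = 0.035378 − 0.00042064 = 0.034957 kg·m².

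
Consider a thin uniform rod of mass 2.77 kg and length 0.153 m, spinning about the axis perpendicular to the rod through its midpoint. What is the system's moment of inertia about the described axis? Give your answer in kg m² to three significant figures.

I_cm = (1/12)ML² = (1/12)(2.77)(0.153)² = 0.0054036 kg m²; axis through the centre, so I = 0.0054036 kg m².

0.00540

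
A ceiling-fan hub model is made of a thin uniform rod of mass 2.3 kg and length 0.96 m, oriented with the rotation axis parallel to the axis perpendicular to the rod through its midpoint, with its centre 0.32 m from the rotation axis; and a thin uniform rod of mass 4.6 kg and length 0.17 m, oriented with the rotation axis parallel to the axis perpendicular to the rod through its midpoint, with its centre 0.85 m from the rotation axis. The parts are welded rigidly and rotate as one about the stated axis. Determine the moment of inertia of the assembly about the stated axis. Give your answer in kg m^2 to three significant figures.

Thin rod: I_cm = (1/12)ML² = (1/12)(2.3)(0.96)² = 0.17664 kg m^2; centre at d = 0.32 m, so I = I_cm + Md² gives I = 0.17664 + (2.3)(0.32)² = 0.41216 kg m^2.
Thin rod: I_cm = (1/12)ML² = (1/12)(4.6)(0.17)² = 0.011078 kg m^2; centre at d = 0.85 m, so I = I_cm + Md² gives I = 0.011078 + (4.6)(0.85)² = 3.3346 kg m^2.
Total I = 0.41216 + 3.3346 = 3.7467 kg m^2.

3.75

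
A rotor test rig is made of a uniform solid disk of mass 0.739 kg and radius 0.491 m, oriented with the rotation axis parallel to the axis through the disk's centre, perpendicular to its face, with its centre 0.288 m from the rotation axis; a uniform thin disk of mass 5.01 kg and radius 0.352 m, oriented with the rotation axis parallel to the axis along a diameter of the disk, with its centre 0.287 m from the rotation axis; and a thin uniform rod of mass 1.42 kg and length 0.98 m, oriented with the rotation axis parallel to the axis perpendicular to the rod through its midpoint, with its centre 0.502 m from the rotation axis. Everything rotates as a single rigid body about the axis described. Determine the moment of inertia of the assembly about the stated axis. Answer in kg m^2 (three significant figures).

Solid disk: I_cm = (1/2)MR² = (1/2)(0.739)(0.491)² = 0.089079 kg m^2; centre at d = 0.288 m, so the parallel axis theorem gives I = 0.089079 + (0.739)(0.288)² = 0.15038 kg m^2.
Thin disk: I_cm = (1/4)MR² = (1/4)(5.01)(0.352)² = 0.15519 kg m^2; centre at d = 0.287 m, so the parallel axis theorem gives I = 0.15519 + (5.01)(0.287)² = 0.56786 kg m^2.
Thin rod: I_cm = (1/12)ML² = (1/12)(1.42)(0.98)² = 0.11365 kg m^2; centre at d = 0.502 m, so the parallel axis theorem gives I = 0.11365 + (1.42)(0.502)² = 0.47149 kg m^2.
Total I = 0.15038 + 0.56786 + 0.47149 = 1.1897 kg m^2.

1.19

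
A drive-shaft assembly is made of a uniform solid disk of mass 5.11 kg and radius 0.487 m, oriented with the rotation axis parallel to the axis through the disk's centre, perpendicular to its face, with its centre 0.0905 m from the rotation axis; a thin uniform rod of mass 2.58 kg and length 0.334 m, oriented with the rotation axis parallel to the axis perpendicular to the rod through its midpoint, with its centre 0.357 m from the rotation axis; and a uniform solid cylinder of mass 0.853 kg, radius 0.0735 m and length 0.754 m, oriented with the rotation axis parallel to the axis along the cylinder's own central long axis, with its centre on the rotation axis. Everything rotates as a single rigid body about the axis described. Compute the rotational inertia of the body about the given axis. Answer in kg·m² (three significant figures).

1.00

Solid disk: I_cm = (1/2)MR² = (1/2)(5.11)(0.487)² = 0.60597 kg·m²; centre at d = 0.0905 m, so I = I_cm + Md² gives I = 0.60597 + (5.11)(0.0905)² = 0.64782 kg·m².
Thin rod: I_cm = (1/12)ML² = (1/12)(2.58)(0.334)² = 0.023985 kg·m²; centre at d = 0.357 m, so I = I_cm + Md² gives I = 0.023985 + (2.58)(0.357)² = 0.3528 kg·m².
Solid cylinder: I_cm = (1/2)MR² = (1/2)(0.853)(0.0735)² = 0.0023041 kg·m²; axis through the centre, so I = 0.0023041 kg·m².
Total I = 0.64782 + 0.3528 + 0.0023041 = 1.0029 kg·m².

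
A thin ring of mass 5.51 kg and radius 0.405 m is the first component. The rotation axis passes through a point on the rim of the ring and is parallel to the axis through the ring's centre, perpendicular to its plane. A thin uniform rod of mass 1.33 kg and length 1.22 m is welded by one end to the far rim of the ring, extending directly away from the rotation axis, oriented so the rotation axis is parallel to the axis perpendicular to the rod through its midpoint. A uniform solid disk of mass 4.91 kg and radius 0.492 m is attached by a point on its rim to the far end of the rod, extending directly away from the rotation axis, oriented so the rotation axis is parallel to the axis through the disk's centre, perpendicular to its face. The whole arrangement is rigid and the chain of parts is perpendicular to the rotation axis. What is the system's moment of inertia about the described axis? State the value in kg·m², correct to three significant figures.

36.5

Thin ring: I_cm = MR² = (5.51)(0.405)² = 0.90378 kg·m²; centre at d = 0.405 m, so I = I_cm + Md² gives I = 0.90378 + (5.51)(0.405)² = 1.8076 kg·m².
Thin rod: I_cm = (1/12)ML² = (1/12)(1.33)(1.22)² = 0.16496 kg·m²; centre at d = 0.405 + 0.405 + 0.61 = 1.42 m, so I = I_cm + Md² gives I = 0.16496 + (1.33)(1.42)² = 2.8468 kg·m².
Solid disk: I_cm = (1/2)MR² = (1/2)(4.91)(0.492)² = 0.59427 kg·m²; centre at d = 0.405 + 0.405 + 0.61 + 0.61 + 0.492 = 2.522 m, so I = I_cm + Md² gives I = 0.59427 + (4.91)(2.522)² = 31.824 kg·m².
Total I = 1.8076 + 2.8468 + 31.824 = 36.479 kg·m².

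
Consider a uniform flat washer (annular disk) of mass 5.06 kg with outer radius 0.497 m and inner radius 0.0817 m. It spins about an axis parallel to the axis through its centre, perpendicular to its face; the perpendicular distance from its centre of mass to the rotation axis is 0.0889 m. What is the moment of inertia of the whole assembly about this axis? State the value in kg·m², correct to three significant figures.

I_cm = (1/2)M(R²+r²) = (1/2)(5.06)[(0.497)² + (0.0817)²] = 0.64182 kg·m²; centre at d = 0.0889 m, so I = I_cm + Md² gives I = 0.64182 + (5.06)(0.0889)² = 0.68181 kg·m².

0.682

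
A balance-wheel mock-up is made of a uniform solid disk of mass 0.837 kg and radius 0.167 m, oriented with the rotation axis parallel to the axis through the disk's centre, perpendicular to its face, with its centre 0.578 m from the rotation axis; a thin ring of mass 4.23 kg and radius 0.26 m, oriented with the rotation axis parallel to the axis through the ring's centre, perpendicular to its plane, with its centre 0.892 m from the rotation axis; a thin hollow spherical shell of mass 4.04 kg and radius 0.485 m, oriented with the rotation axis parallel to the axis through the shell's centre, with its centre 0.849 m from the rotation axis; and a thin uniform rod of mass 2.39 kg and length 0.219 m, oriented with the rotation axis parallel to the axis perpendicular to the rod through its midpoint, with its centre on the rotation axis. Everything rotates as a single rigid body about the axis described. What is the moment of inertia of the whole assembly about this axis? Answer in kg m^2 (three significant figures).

7.50

Solid disk: I_cm = (1/2)MR² = (1/2)(0.837)(0.167)² = 0.011672 kg m^2; centre at d = 0.578 m, so the parallel axis theorem gives I = 0.011672 + (0.837)(0.578)² = 0.2913 kg m^2.
Thin ring: I_cm = MR² = (4.23)(0.26)² = 0.28595 kg m^2; centre at d = 0.892 m, so the parallel axis theorem gives I = 0.28595 + (4.23)(0.892)² = 3.6516 kg m^2.
Spherical shell: I_cm = (2/3)MR² = (2/3)(4.04)(0.485)² = 0.63354 kg m^2; centre at d = 0.849 m, so the parallel axis theorem gives I = 0.63354 + (4.04)(0.849)² = 3.5456 kg m^2.
Thin rod: I_cm = (1/12)ML² = (1/12)(2.39)(0.219)² = 0.0095522 kg m^2; axis through the centre, so I = 0.0095522 kg m^2.
Total I = 0.2913 + 3.6516 + 3.5456 + 0.0095522 = 7.498 kg m^2.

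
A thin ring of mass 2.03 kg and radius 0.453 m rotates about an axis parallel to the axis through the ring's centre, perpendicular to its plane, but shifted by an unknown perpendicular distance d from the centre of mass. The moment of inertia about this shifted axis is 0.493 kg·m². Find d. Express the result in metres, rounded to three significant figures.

0.194

About the centre-of-mass axis, I_cm = MR² = (2.03)(0.453)² = 0.41657 kg·m².
Parallel axis theorem: I = I_cm + Md², so Md² = 0.493 − 0.41657 = 0.076426 kg·m².
d = √(0.076426 / 2.03) = 0.19403 m.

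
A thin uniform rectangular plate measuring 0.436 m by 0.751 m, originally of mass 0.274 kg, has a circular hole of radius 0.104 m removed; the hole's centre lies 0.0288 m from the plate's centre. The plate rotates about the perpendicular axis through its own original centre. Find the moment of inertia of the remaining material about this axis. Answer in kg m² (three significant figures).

Unpierced body about its centre: I₀ = (1/12)M(a²+b²) = (1/12)(0.274)[(0.436)² + (0.751)²] = 0.017219 kg m².
The removed disk has mass m = M·πr²/(ab) = (0.274)·π(0.104)²/(0.436·0.751) = 0.028434 kg (same uniform areal density).
Its moment of inertia about the rotation axis (parallel-axis theorem): I_hole = (1/2)mr² + md² = (1/2)(0.028434)(0.104)² + (0.028434)(0.0288)² = 0.00017736 kg m².
Treating the hole as negative mass, I = I₀ − I_hole = 0.017219 − 0.00017736 = 0.017041 kg m².

0.0170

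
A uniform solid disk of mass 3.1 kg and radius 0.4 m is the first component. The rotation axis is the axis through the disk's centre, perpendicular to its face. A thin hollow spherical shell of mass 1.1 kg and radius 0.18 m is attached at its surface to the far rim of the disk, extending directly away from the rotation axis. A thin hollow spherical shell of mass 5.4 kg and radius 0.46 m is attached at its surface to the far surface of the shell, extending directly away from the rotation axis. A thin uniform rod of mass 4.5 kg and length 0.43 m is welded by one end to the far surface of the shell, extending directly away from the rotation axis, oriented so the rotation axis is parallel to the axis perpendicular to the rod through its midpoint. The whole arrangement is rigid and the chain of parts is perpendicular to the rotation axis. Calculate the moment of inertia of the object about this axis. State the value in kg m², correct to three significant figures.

25.7

Solid disk: I_cm = (1/2)MR² = (1/2)(3.1)(0.4)² = 0.248 kg m²; axis through the centre, so I = 0.248 kg m².
Spherical shell: I_cm = (2/3)MR² = (2/3)(1.1)(0.18)² = 0.02376 kg m²; centre at d = 0.4 + 0.18 = 0.58 m, so I = I_cm + Md² gives I = 0.02376 + (1.1)(0.58)² = 0.3938 kg m².
Spherical shell: I_cm = (2/3)MR² = (2/3)(5.4)(0.46)² = 0.76176 kg m²; centre at d = 0.4 + 0.18 + 0.18 + 0.46 = 1.22 m, so I = I_cm + Md² gives I = 0.76176 + (5.4)(1.22)² = 8.7991 kg m².
Thin rod: I_cm = (1/12)ML² = (1/12)(4.5)(0.43)² = 0.069337 kg m²; centre at d = 0.4 + 0.18 + 0.18 + 0.46 + 0.46 + 0.215 = 1.895 m, so I = I_cm + Md² gives I = 0.069337 + (4.5)(1.895)² = 16.229 kg m².
Total I = 0.248 + 0.3938 + 8.7991 + 16.229 = 25.67 kg m².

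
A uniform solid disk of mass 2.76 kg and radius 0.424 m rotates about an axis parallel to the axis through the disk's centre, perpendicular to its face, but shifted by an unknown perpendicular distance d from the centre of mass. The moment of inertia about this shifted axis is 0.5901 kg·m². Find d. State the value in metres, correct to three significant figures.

0.352

About the centre-of-mass axis, I_cm = (1/2)MR² = (1/2)(2.76)(0.424)² = 0.24809 kg·m².
Parallel axis theorem: I = I_cm + Md², so Md² = 0.5901 − 0.24809 = 0.34201 kg·m².
d = √(0.34201 / 2.76) = 0.35202 m.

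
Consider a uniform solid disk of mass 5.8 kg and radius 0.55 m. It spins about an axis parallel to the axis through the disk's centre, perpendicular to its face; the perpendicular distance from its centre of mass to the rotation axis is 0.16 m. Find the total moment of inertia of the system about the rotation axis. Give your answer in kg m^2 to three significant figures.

1.03

I_cm = (1/2)MR² = (1/2)(5.8)(0.55)² = 0.87725 kg m^2; centre at d = 0.16 m, so I = I_cm + Md² gives I = 0.87725 + (5.8)(0.16)² = 1.0257 kg m^2.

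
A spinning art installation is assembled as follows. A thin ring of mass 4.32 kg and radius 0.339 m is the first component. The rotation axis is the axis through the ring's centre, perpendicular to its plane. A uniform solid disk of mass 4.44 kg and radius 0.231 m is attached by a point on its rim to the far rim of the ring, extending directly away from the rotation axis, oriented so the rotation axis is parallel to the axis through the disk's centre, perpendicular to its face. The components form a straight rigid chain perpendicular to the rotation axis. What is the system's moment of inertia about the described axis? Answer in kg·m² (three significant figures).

Thin ring: I_cm = MR² = (4.32)(0.339)² = 0.49646 kg·m²; axis through the centre, so I = 0.49646 kg·m².
Solid disk: I_cm = (1/2)MR² = (1/2)(4.44)(0.231)² = 0.11846 kg·m²; centre at d = 0.339 + 0.231 = 0.57 m, so the parallel axis theorem gives I = 0.11846 + (4.44)(0.57)² = 1.561 kg·m².
Total I = 0.49646 + 1.561 = 2.0575 kg·m².

2.06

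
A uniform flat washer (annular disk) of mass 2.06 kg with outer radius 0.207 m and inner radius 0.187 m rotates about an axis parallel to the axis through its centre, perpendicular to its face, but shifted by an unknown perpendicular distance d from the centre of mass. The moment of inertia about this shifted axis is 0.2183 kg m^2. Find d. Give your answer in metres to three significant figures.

0.259

About the centre-of-mass axis, I_cm = (1/2)M(R²+r²) = (1/2)(2.06)[(0.207)² + (0.187)²] = 0.080153 kg m^2.
Parallel axis theorem: I = I_cm + Md², so Md² = 0.2183 − 0.080153 = 0.13815 kg m^2.
d = √(0.13815 / 2.06) = 0.25896 m.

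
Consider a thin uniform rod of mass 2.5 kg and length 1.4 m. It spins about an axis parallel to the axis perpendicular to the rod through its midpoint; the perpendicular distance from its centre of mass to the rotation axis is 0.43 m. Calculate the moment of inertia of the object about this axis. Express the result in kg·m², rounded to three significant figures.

I_cm = (1/12)ML² = (1/12)(2.5)(1.4)² = 0.40833 kg·m²; centre at d = 0.43 m, so I = I_cm + Md² gives I = 0.40833 + (2.5)(0.43)² = 0.87058 kg·m².

0.871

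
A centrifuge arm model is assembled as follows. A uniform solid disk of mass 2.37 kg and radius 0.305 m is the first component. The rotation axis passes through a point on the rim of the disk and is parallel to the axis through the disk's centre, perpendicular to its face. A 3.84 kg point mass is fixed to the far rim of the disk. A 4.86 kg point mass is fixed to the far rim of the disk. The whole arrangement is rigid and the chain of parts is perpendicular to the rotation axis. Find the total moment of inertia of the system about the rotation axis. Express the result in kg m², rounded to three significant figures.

3.57

Solid disk: I_cm = (1/2)MR² = (1/2)(2.37)(0.305)² = 0.11023 kg m²; centre at d = 0.305 m, so the parallel axis theorem gives I = 0.11023 + (2.37)(0.305)² = 0.3307 kg m².
Point mass: I_cm = 0; centre at d = 0.305 + 0.305 = 0.61 m, so the parallel axis theorem gives I = 0 + (3.84)(0.61)² = 1.4289 kg m².
Point mass: I_cm = 0; centre at d = 0.305 + 0.305 = 0.61 m, so the parallel axis theorem gives I = 0 + (4.86)(0.61)² = 1.8084 kg m².
Total I = 0.3307 + 1.4289 + 1.8084 = 3.568 kg m².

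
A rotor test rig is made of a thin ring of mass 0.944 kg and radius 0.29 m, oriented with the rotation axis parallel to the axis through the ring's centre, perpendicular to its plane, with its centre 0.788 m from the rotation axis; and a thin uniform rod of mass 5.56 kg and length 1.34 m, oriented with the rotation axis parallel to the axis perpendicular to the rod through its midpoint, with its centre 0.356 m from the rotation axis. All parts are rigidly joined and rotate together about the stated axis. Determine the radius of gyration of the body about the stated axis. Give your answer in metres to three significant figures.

Thin ring: I_cm = MR² = (0.944)(0.29)² = 0.07939 kg m^2; centre at d = 0.788 m, so I = I_cm + Md² gives I = 0.07939 + (0.944)(0.788)² = 0.66556 kg m^2.
Thin rod: I_cm = (1/12)ML² = (1/12)(5.56)(1.34)² = 0.83196 kg m^2; centre at d = 0.356 m, so I = I_cm + Md² gives I = 0.83196 + (5.56)(0.356)² = 1.5366 kg m^2.
Total I = 2.2022 kg m^2; total mass M = 6.504 kg.
k = √(I/M) = √(2.2022/6.504) = 0.58188 m.

0.582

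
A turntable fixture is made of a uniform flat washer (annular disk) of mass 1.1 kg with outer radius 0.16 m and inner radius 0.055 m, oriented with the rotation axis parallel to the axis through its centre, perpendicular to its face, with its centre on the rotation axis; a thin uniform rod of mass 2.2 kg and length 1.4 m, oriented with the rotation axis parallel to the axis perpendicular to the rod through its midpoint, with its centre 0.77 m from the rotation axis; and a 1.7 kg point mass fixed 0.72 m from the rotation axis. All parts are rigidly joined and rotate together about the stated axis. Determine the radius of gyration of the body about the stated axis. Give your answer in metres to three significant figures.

0.716

Annular disk: I_cm = (1/2)M(R²+r²) = (1/2)(1.1)[(0.16)² + (0.055)²] = 0.015744 kg m²; axis through the centre, so I = 0.015744 kg m².
Thin rod: I_cm = (1/12)ML² = (1/12)(2.2)(1.4)² = 0.35933 kg m²; centre at d = 0.77 m, so the parallel axis theorem gives I = 0.35933 + (2.2)(0.77)² = 1.6637 kg m².
Point mass: I_cm = 0; centre at d = 0.72 m, so the parallel axis theorem gives I = 0 + (1.7)(0.72)² = 0.88128 kg m².
Total I = 2.5607 kg m²; total mass M = 5 kg.
k = √(I/M) = √(2.5607/5) = 0.71564 m.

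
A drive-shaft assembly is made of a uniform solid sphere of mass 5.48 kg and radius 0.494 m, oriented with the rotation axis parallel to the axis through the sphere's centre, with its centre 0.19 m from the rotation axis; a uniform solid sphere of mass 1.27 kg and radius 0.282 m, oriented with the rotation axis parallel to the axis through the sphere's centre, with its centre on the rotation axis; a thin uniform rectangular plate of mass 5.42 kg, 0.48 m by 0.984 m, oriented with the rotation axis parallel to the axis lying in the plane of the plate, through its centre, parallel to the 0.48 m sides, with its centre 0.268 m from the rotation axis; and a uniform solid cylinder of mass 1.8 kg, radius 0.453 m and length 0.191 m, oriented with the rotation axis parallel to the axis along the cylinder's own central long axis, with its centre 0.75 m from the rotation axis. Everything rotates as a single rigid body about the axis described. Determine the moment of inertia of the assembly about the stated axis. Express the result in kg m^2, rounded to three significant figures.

2.80

Solid sphere: I_cm = (2/5)MR² = (2/5)(5.48)(0.494)² = 0.53493 kg m^2; centre at d = 0.19 m, so the parallel axis theorem gives I = 0.53493 + (5.48)(0.19)² = 0.73275 kg m^2.
Solid sphere: I_cm = (2/5)MR² = (2/5)(1.27)(0.282)² = 0.040398 kg m^2; axis through the centre, so I = 0.040398 kg m^2.
Rectangular plate: I_cm = (1/12)Mb² = (1/12)(5.42)(0.984)² = 0.43733 kg m^2; centre at d = 0.268 m, so the parallel axis theorem gives I = 0.43733 + (5.42)(0.268)² = 0.82662 kg m^2.
Solid cylinder: I_cm = (1/2)MR² = (1/2)(1.8)(0.453)² = 0.18469 kg m^2; centre at d = 0.75 m, so the parallel axis theorem gives I = 0.18469 + (1.8)(0.75)² = 1.1972 kg m^2.
Total I = 0.73275 + 0.040398 + 0.82662 + 1.1972 = 2.797 kg m^2.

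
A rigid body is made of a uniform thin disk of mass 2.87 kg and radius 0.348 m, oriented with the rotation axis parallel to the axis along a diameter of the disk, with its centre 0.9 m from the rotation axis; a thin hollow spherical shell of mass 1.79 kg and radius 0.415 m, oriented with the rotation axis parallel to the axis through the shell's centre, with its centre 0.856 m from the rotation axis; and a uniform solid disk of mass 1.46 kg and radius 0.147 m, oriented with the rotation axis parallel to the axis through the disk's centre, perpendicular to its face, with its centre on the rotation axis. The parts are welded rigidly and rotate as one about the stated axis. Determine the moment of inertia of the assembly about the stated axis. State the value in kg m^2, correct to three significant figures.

Thin disk: I_cm = (1/4)MR² = (1/4)(2.87)(0.348)² = 0.086892 kg m^2; centre at d = 0.9 m, so the parallel axis theorem gives I = 0.086892 + (2.87)(0.9)² = 2.4116 kg m^2.
Spherical shell: I_cm = (2/3)MR² = (2/3)(1.79)(0.415)² = 0.20552 kg m^2; centre at d = 0.856 m, so the parallel axis theorem gives I = 0.20552 + (1.79)(0.856)² = 1.5171 kg m^2.
Solid disk: I_cm = (1/2)MR² = (1/2)(1.46)(0.147)² = 0.015775 kg m^2; axis through the centre, so I = 0.015775 kg m^2.
Total I = 2.4116 + 1.5171 + 0.015775 = 3.9445 kg m^2.

3.94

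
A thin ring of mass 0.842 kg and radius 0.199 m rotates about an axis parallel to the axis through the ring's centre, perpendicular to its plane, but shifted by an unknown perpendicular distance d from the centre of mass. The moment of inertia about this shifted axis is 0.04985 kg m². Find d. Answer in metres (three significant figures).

About the centre-of-mass axis, I_cm = MR² = (0.842)(0.199)² = 0.033344 kg m².
Parallel axis theorem: I = I_cm + Md², so Md² = 0.04985 − 0.033344 = 0.016506 kg m².
d = √(0.016506 / 0.842) = 0.14001 m.

0.140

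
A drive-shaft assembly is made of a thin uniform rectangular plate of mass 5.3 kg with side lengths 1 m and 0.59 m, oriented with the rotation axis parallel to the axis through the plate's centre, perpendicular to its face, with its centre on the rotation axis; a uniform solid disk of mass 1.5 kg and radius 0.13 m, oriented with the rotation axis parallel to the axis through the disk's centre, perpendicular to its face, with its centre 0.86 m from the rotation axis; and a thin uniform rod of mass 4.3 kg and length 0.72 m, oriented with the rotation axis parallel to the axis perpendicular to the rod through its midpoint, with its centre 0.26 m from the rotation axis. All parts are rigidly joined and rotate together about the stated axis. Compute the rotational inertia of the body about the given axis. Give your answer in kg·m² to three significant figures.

2.19

Rectangular plate: I_cm = (1/12)M(a²+b²) = (1/12)(5.3)[(1)² + (0.59)²] = 0.59541 kg·m²; axis through the centre, so I = 0.59541 kg·m².
Solid disk: I_cm = (1/2)MR² = (1/2)(1.5)(0.13)² = 0.012675 kg·m²; centre at d = 0.86 m, so the parallel axis theorem gives I = 0.012675 + (1.5)(0.86)² = 1.1221 kg·m².
Thin rod: I_cm = (1/12)ML² = (1/12)(4.3)(0.72)² = 0.18576 kg·m²; centre at d = 0.26 m, so the parallel axis theorem gives I = 0.18576 + (4.3)(0.26)² = 0.47644 kg·m².
Total I = 0.59541 + 1.1221 + 0.47644 = 2.1939 kg·m².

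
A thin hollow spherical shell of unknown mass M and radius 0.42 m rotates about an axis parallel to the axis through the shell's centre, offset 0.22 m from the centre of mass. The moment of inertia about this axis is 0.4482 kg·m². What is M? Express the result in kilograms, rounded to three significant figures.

2.70

I = I_cm + Md² = (2/3)MR² + Md² = M·[0.666667·(0.42)² + (0.22)²] = M·0.166.
So M = 0.4482 / 0.166 = 2.7 kg.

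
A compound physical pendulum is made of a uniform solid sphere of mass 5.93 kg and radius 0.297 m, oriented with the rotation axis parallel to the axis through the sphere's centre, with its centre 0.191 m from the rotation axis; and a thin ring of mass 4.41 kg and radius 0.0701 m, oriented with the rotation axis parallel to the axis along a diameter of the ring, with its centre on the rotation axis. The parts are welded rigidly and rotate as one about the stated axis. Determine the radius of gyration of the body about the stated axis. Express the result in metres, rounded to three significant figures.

0.205

Solid sphere: I_cm = (2/5)MR² = (2/5)(5.93)(0.297)² = 0.20923 kg m^2; centre at d = 0.191 m, so I = I_cm + Md² gives I = 0.20923 + (5.93)(0.191)² = 0.42556 kg m^2.
Thin ring: I_cm = (1/2)MR² = (1/2)(4.41)(0.0701)² = 0.010835 kg m^2; axis through the centre, so I = 0.010835 kg m^2.
Total I = 0.4364 kg m^2; total mass M = 10.34 kg.
k = √(I/M) = √(0.4364/10.34) = 0.20544 m.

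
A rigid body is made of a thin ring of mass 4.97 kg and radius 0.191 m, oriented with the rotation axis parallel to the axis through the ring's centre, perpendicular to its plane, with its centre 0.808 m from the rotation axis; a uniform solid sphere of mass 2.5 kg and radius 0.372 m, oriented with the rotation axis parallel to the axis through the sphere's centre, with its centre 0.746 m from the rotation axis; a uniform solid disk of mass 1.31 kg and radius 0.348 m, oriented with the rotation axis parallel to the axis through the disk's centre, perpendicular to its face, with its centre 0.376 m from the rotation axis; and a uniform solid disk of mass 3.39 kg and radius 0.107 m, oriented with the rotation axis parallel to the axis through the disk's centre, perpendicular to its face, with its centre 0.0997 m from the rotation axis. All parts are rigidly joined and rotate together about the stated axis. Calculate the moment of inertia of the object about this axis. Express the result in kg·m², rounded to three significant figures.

Thin ring: I_cm = MR² = (4.97)(0.191)² = 0.18131 kg·m²; centre at d = 0.808 m, so the parallel axis theorem gives I = 0.18131 + (4.97)(0.808)² = 3.426 kg·m².
Solid sphere: I_cm = (2/5)MR² = (2/5)(2.5)(0.372)² = 0.13838 kg·m²; centre at d = 0.746 m, so the parallel axis theorem gives I = 0.13838 + (2.5)(0.746)² = 1.5297 kg·m².
Solid disk: I_cm = (1/2)MR² = (1/2)(1.31)(0.348)² = 0.079323 kg·m²; centre at d = 0.376 m, so the parallel axis theorem gives I = 0.079323 + (1.31)(0.376)² = 0.26453 kg·m².
Solid disk: I_cm = (1/2)MR² = (1/2)(3.39)(0.107)² = 0.019406 kg·m²; centre at d = 0.0997 m, so the parallel axis theorem gives I = 0.019406 + (3.39)(0.0997)² = 0.053103 kg·m².
Total I = 3.426 + 1.5297 + 0.26453 + 0.053103 = 5.2733 kg·m².

5.27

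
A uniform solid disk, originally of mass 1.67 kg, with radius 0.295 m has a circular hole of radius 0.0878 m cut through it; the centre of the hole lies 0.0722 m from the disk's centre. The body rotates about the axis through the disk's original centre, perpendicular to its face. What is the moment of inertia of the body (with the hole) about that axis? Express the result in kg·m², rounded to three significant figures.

0.0713

Unpierced body about its centre: I₀ = (1/2)MR² = (1/2)(1.67)(0.295)² = 0.072666 kg·m².
The removed disk has mass m = M·(r/R)² = (1.67)(0.0878/0.295)² = 0.14793 kg (same uniform areal density).
Its moment of inertia about the rotation axis (parallel-axis theorem): I_hole = (1/2)mr² + md² = (1/2)(0.14793)(0.0878)² + (0.14793)(0.0722)² = 0.0013413 kg·m².
Treating the hole as negative mass, I = I₀ − I_hole = 0.072666 − 0.0013413 = 0.071325 kg·m².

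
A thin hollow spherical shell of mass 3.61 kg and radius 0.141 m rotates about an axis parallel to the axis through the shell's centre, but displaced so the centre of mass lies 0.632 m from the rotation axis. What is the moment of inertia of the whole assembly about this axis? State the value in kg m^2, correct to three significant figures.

I_cm = (2/3)MR² = (2/3)(3.61)(0.141)² = 0.047847 kg m^2; centre at d = 0.632 m, so I = I_cm + Md² gives I = 0.047847 + (3.61)(0.632)² = 1.4898 kg m^2.

1.49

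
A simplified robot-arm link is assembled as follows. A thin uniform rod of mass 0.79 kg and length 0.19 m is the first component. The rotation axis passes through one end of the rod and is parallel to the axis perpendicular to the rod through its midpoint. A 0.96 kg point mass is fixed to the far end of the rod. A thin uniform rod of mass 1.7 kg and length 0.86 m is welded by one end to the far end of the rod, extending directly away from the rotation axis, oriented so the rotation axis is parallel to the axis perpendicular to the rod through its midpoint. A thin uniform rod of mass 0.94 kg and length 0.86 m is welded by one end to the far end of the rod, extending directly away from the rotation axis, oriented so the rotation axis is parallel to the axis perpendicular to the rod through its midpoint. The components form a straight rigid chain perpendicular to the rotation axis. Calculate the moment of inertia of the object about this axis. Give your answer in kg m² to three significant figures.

2.92

Thin rod: I_cm = (1/12)ML² = (1/12)(0.79)(0.19)² = 0.0023766 kg m²; centre at d = 0.095 m, so the parallel axis theorem gives I = 0.0023766 + (0.79)(0.095)² = 0.0095063 kg m².
Point mass: I_cm = 0; centre at d = 0.095 + 0.095 = 0.19 m, so the parallel axis theorem gives I = 0 + (0.96)(0.19)² = 0.034656 kg m².
Thin rod: I_cm = (1/12)ML² = (1/12)(1.7)(0.86)² = 0.10478 kg m²; centre at d = 0.095 + 0.095 + 0.43 = 0.62 m, so the parallel axis theorem gives I = 0.10478 + (1.7)(0.62)² = 0.75826 kg m².
Thin rod: I_cm = (1/12)ML² = (1/12)(0.94)(0.86)² = 0.057935 kg m²; centre at d = 0.095 + 0.095 + 0.43 + 0.43 + 0.43 = 1.48 m, so the parallel axis theorem gives I = 0.057935 + (0.94)(1.48)² = 2.1169 kg m².
Total I = 0.0095063 + 0.034656 + 0.75826 + 2.1169 = 2.9193 kg m².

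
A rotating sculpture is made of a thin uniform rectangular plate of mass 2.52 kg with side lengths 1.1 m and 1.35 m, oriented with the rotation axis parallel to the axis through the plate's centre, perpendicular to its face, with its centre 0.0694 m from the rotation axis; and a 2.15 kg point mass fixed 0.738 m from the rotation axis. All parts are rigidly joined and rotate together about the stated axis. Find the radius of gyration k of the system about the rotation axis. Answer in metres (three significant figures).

Rectangular plate: I_cm = (1/12)M(a²+b²) = (1/12)(2.52)[(1.1)² + (1.35)²] = 0.63683 kg m²; centre at d = 0.0694 m, so the parallel axis theorem gives I = 0.63683 + (2.52)(0.0694)² = 0.64896 kg m².
Point mass: I_cm = 0; centre at d = 0.738 m, so the parallel axis theorem gives I = 0 + (2.15)(0.738)² = 1.171 kg m².
Total I = 1.8199 kg m²; total mass M = 4.67 kg.
k = √(I/M) = √(1.8199/4.67) = 0.62427 m.

0.624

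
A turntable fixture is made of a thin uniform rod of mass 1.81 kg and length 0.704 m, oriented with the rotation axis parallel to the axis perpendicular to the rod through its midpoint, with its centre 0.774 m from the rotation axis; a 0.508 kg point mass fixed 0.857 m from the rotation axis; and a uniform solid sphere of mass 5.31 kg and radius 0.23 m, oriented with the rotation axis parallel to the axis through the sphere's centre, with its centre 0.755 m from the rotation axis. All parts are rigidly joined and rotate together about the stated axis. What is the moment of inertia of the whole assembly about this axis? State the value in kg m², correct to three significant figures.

Thin rod: I_cm = (1/12)ML² = (1/12)(1.81)(0.704)² = 0.074755 kg m²; centre at d = 0.774 m, so I = I_cm + Md² gives I = 0.074755 + (1.81)(0.774)² = 1.1591 kg m².
Point mass: I_cm = 0; centre at d = 0.857 m, so I = I_cm + Md² gives I = 0 + (0.508)(0.857)² = 0.3731 kg m².
Solid sphere: I_cm = (2/5)MR² = (2/5)(5.31)(0.23)² = 0.11236 kg m²; centre at d = 0.755 m, so I = I_cm + Md² gives I = 0.11236 + (5.31)(0.755)² = 3.1392 kg m².
Total I = 1.1591 + 0.3731 + 3.1392 = 4.6714 kg m².

4.67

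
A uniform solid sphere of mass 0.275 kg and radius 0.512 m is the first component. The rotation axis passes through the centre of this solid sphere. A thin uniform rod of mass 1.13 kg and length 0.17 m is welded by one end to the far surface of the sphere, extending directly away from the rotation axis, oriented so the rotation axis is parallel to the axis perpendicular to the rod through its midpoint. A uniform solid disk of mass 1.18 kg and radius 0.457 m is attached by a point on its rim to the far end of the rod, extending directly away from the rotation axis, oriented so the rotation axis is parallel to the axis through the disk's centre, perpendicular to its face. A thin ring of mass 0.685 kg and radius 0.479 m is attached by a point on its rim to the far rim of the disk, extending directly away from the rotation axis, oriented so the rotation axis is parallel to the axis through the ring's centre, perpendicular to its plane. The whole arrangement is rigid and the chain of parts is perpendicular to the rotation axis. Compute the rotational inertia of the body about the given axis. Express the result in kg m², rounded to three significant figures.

Solid sphere: I_cm = (2/5)MR² = (2/5)(0.275)(0.512)² = 0.028836 kg m²; axis through the centre, so I = 0.028836 kg m².
Thin rod: I_cm = (1/12)ML² = (1/12)(1.13)(0.17)² = 0.0027214 kg m²; centre at d = 0.512 + 0.085 = 0.597 m, so the parallel axis theorem gives I = 0.0027214 + (1.13)(0.597)² = 0.40546 kg m².
Solid disk: I_cm = (1/2)MR² = (1/2)(1.18)(0.457)² = 0.12322 kg m²; centre at d = 0.512 + 0.085 + 0.085 + 0.457 = 1.139 m, so the parallel axis theorem gives I = 0.12322 + (1.18)(1.139)² = 1.6541 kg m².
Thin ring: I_cm = MR² = (0.685)(0.479)² = 0.15717 kg m²; centre at d = 0.512 + 0.085 + 0.085 + 0.457 + 0.457 + 0.479 = 2.075 m, so the parallel axis theorem gives I = 0.15717 + (0.685)(2.075)² = 3.1065 kg m².
Total I = 0.028836 + 0.40546 + 1.6541 + 3.1065 = 5.1949 kg m².

5.19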